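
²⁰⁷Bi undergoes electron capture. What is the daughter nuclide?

Electron capture: mass number changes by +0, atomic number by -1.
A: 207 = 207; Z: 83 − 1 = 82.
Z = 82 is lead, so the daughter is ²⁰⁷Pb.

Pb-207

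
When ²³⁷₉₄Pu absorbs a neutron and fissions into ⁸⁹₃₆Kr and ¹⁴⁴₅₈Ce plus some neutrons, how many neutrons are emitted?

Conserve mass number: 238 = 89 + 144 + k, so k = 238 − 233 = 5.
Check atomic number: 94 = 36 + 58 + 0 = 94. ✓

5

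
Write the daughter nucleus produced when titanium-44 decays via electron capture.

Sc-44

Electron capture: mass number changes by +0, atomic number by -1.
A: 44 = 44; Z: 22 − 1 = 21.
Z = 21 is scandium, so the daughter is scandium-44.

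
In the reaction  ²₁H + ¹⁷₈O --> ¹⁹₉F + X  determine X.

Conserve mass number: 2 + 17 = 19 + A, so A = 0.
Conserve atomic number: 1 + 8 = 9 + Z, so Z = 0.
A = 0 and Z = 0 is ⁰₀γ — a gamma ray.

gamma ray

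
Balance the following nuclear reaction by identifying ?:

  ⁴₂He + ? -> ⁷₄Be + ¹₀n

Conserve mass number: 4 + A = 7 + 1, so A = 4.
Conserve atomic number: 2 + Z = 4 + 0, so Z = 2.
A = 4 and Z = 2 is ⁴₂He — an alpha particle.

alpha particle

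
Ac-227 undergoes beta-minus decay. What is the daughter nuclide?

Beta-minus decay: mass number changes by +0, atomic number by +1.
A: 227 = 227; Z: 89 + 1 = 90.
Z = 90 is thorium, so the daughter is Th-227.

Th-227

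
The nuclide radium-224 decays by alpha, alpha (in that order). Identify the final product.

Po-216

Start: (A, Z) = (224, 88).
After α: (220, 86).
After α: (216, 84).
Z = 84 is polonium.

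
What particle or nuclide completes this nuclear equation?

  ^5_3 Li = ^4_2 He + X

Conserve mass number: 5 = 4 + A, so A = 1.
Conserve atomic number: 3 = 2 + Z, so Z = 1.
A = 1 and Z = 1 is ^1_1 H — a proton.

proton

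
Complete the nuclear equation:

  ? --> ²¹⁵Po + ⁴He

Rn-219

Conserve mass number: A = 215 + 4, so A = 219.
Conserve atomic number: Z = 84 + 2, so Z = 86.
Z = 86 is radon, so the species is ²¹⁹Rn.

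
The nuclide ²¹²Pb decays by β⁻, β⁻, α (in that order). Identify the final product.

Start: (A, Z) = (212, 82).
After β⁻: (212, 83).
After β⁻: (212, 84).
After α: (208, 82).
Z = 82 is lead.

Pb-208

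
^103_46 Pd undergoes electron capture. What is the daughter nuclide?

Rh-103

Electron capture: mass number changes by +0, atomic number by -1.
A: 103 = 103; Z: 46 − 1 = 45.
Z = 45 is rhodium, so the daughter is ^103_45 Rh.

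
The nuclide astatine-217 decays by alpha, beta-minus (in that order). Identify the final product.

Po-213

Start: (A, Z) = (217, 85).
After α: (213, 83).
After β⁻: (213, 84).
Z = 84 is polonium.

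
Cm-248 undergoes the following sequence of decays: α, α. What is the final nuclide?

Start: (A, Z) = (248, 96).
After α: (244, 94).
After α: (240, 92).
Z = 92 is uranium.

U-240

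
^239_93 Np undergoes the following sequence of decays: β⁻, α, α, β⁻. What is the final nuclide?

Start: (A, Z) = (239, 93).
After β⁻: (239, 94).
After α: (235, 92).
After α: (231, 90).
After β⁻: (231, 91).
Z = 91 is protactinium.

Pa-231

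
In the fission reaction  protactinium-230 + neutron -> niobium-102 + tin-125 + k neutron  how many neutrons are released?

4

Conserve mass number: 231 = 102 + 125 + k, so k = 231 − 227 = 4.
Check atomic number: 91 = 41 + 50 + 0 = 91. ✓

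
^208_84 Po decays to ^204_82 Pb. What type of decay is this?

ΔA = 204 − 208 = -4; ΔZ = 82 − 84 = -2.
A drops by 4 and Z drops by 2 — the signature of alpha emission.

alpha decay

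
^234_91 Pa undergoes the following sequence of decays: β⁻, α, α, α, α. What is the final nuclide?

Po-218

Start: (A, Z) = (234, 91).
After β⁻: (234, 92).
After α: (230, 90).
After α: (226, 88).
After α: (222, 86).
After α: (218, 84).
Z = 84 is polonium.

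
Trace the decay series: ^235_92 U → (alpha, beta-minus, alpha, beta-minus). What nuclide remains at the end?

Th-227

Start: (A, Z) = (235, 92).
After α: (231, 90).
After β⁻: (231, 91).
After α: (227, 89).
After β⁻: (227, 90).
Z = 90 is thorium.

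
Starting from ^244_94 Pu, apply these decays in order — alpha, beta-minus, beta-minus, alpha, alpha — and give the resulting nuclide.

Th-232

Start: (A, Z) = (244, 94).
After α: (240, 92).
After β⁻: (240, 93).
After β⁻: (240, 94).
After α: (236, 92).
After α: (232, 90).
Z = 90 is thorium.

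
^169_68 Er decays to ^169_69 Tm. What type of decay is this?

beta-minus decay

ΔA = 169 − 169 = 0; ΔZ = 69 − 68 = +1.
A is unchanged and Z rises by 1 — a neutron has become a proton (β⁻ decay).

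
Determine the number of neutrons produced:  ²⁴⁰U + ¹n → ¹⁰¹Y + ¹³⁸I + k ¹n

2

Conserve mass number: 241 = 101 + 138 + k, so k = 241 − 239 = 2.
Check atomic number: 92 = 39 + 53 + 0 = 92. ✓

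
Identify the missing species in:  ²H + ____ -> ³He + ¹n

deuteron

Conserve mass number: 2 + A = 3 + 1, so A = 2.
Conserve atomic number: 1 + Z = 2 + 0, so Z = 1.
A = 2 and Z = 1 is ²H — a deuteron.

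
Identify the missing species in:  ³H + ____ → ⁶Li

He-3

Conserve mass number: 3 + A = 6, so A = 3.
Conserve atomic number: 1 + Z = 3, so Z = 2.
Z = 2 is helium, so the species is ³He.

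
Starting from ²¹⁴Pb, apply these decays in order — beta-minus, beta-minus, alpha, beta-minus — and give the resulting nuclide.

Start: (A, Z) = (214, 82).
After β⁻: (214, 83).
After β⁻: (214, 84).
After α: (210, 82).
After β⁻: (210, 83).
Z = 83 is bismuth.

Bi-210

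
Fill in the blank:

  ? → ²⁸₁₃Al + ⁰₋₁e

Conserve mass number: A = 28 + 0, so A = 28.
Conserve atomic number: Z = 13 − 1, so Z = 12.
Z = 12 is magnesium, so the species is ²⁸₁₂Mg.

Mg-28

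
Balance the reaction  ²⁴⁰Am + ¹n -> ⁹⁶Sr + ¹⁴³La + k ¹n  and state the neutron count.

2

Conserve mass number: 241 = 96 + 143 + k, so k = 241 − 239 = 2.
Check atomic number: 95 = 38 + 57 + 0 = 95. ✓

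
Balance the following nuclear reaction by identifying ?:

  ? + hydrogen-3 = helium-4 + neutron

deuteron

Conserve mass number: A + 3 = 4 + 1, so A = 2.
Conserve atomic number: Z + 1 = 2 + 0, so Z = 1.
A = 2 and Z = 1 is hydrogen-2 — a deuteron.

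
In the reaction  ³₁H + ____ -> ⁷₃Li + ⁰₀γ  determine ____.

alpha particle

Conserve mass number: 3 + A = 7 + 0, so A = 4.
Conserve atomic number: 1 + Z = 3 + 0, so Z = 2.
A = 4 and Z = 2 is ⁴₂He — an alpha particle.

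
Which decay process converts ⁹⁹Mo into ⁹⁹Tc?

beta-minus decay

ΔA = 99 − 99 = 0; ΔZ = 43 − 42 = +1.
A is unchanged and Z rises by 1 — a neutron has become a proton (β⁻ decay).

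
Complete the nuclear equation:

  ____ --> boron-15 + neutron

Conserve mass number: A = 15 + 1, so A = 16.
Conserve atomic number: Z = 5 + 0, so Z = 5.
Z = 5 is boron, so the species is boron-16.

B-16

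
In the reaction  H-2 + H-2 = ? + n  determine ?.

Conserve mass number: 2 + 2 = A + 1, so A = 3.
Conserve atomic number: 1 + 1 = Z + 0, so Z = 2.
Z = 2 is helium, so the species is He-3.

He-3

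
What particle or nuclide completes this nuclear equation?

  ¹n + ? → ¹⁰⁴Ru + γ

Ru-103

Conserve mass number: 1 + A = 104 + 0, so A = 103.
Conserve atomic number: 0 + Z = 44 + 0, so Z = 44.
Z = 44 is ruthenium, so the species is ¹⁰³Ru.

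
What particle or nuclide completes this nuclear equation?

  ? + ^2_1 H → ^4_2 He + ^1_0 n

triton

Conserve mass number: A + 2 = 4 + 1, so A = 3.
Conserve atomic number: Z + 1 = 2 + 0, so Z = 1.
A = 3 and Z = 1 is ^3_1 H — a triton.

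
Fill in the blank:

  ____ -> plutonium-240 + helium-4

Cm-244

Conserve mass number: A = 240 + 4, so A = 244.
Conserve atomic number: Z = 94 + 2, so Z = 96.
Z = 96 is curium, so the species is curium-244.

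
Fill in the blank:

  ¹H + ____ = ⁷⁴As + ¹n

Conserve mass number: 1 + A = 74 + 1, so A = 74.
Conserve atomic number: 1 + Z = 33 + 0, so Z = 32.
Z = 32 is germanium, so the species is ⁷⁴Ge.

Ge-74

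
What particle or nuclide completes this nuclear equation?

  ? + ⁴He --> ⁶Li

Conserve mass number: A + 4 = 6, so A = 2.
Conserve atomic number: Z + 2 = 3, so Z = 1.
A = 2 and Z = 1 is ²H — a deuteron.

deuteron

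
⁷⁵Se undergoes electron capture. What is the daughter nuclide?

As-75

Electron capture: mass number changes by +0, atomic number by -1.
A: 75 = 75; Z: 34 − 1 = 33.
Z = 33 is arsenic, so the daughter is ⁷⁵As.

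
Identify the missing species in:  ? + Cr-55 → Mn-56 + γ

proton

Conserve mass number: A + 55 = 56 + 0, so A = 1.
Conserve atomic number: Z + 24 = 25 + 0, so Z = 1.
A = 1 and Z = 1 is H-1 — a proton.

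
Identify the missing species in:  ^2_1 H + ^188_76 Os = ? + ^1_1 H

Os-189

Conserve mass number: 2 + 188 = A + 1, so A = 189.
Conserve atomic number: 1 + 76 = Z + 1, so Z = 76.
Z = 76 is osmium, so the species is ^189_76 Os.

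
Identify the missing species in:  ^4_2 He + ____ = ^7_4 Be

He-3

Conserve mass number: 4 + A = 7, so A = 3.
Conserve atomic number: 2 + Z = 4, so Z = 2.
Z = 2 is helium, so the species is ^3_2 He.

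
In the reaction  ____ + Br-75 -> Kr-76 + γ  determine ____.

Conserve mass number: A + 75 = 76 + 0, so A = 1.
Conserve atomic number: Z + 35 = 36 + 0, so Z = 1.
A = 1 and Z = 1 is H-1 — a proton.

proton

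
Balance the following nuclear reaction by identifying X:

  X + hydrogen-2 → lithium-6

Conserve mass number: A + 2 = 6, so A = 4.
Conserve atomic number: Z + 1 = 3, so Z = 2.
A = 4 and Z = 2 is helium-4 — an alpha particle.

alpha particle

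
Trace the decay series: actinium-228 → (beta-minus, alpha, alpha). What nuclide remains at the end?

Start: (A, Z) = (228, 89).
After β⁻: (228, 90).
After α: (224, 88).
After α: (220, 86).
Z = 86 is radon.

Rn-220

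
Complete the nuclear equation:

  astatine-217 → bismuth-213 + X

Conserve mass number: 217 = 213 + A, so A = 4.
Conserve atomic number: 85 = 83 + Z, so Z = 2.
A = 4 and Z = 2 is helium-4 — an alpha particle.

alpha particle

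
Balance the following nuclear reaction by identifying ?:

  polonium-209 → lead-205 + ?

Conserve mass number: 209 = 205 + A, so A = 4.
Conserve atomic number: 84 = 82 + Z, so Z = 2.
A = 4 and Z = 2 is helium-4 — an alpha particle.

alpha particle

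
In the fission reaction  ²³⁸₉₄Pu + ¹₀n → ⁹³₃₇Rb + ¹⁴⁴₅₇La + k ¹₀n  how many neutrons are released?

2

Conserve mass number: 239 = 93 + 144 + k, so k = 239 − 237 = 2.
Check atomic number: 94 = 37 + 57 + 0 = 94. ✓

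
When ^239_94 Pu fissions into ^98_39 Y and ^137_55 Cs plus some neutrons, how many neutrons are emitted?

Conserve mass number: 239 = 98 + 137 + k, so k = 239 − 235 = 4.
Check atomic number: 94 = 39 + 55 + 0 = 94. ✓

4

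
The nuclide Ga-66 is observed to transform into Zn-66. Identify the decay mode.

ΔA = 66 − 66 = 0; ΔZ = 30 − 31 = -1.
A is unchanged and Z drops by 1 — a proton has become a neutron (β⁺ emission or electron capture).

beta-plus decay or electron capture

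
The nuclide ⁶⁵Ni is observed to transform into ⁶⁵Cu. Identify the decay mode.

beta-minus decay

ΔA = 65 − 65 = 0; ΔZ = 29 − 28 = +1.
A is unchanged and Z rises by 1 — a neutron has become a proton (β⁻ decay).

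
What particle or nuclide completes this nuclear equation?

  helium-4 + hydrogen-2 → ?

Li-6

Conserve mass number: 4 + 2 = A, so A = 6.
Conserve atomic number: 2 + 1 = Z, so Z = 3.
Z = 3 is lithium, so the species is lithium-6.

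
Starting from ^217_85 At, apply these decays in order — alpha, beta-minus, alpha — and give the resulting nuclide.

Pb-209

Start: (A, Z) = (217, 85).
After α: (213, 83).
After β⁻: (213, 84).
After α: (209, 82).
Z = 82 is lead.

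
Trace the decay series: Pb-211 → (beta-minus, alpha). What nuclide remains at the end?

Start: (A, Z) = (211, 82).
After β⁻: (211, 83).
After α: (207, 81).
Z = 81 is thallium.

Tl-207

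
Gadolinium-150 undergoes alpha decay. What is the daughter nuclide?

Sm-146

Alpha decay: mass number changes by -4, atomic number by -2.
A: 150 − 4 = 146; Z: 64 − 2 = 62.
Z = 62 is samarium, so the daughter is samarium-146.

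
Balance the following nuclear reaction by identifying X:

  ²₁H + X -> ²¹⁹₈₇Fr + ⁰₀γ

Rn-217

Conserve mass number: 2 + A = 219 + 0, so A = 217.
Conserve atomic number: 1 + Z = 87 + 0, so Z = 86.
Z = 86 is radon, so the species is ²¹⁷₈₆Rn.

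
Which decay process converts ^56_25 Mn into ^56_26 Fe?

ΔA = 56 − 56 = 0; ΔZ = 26 − 25 = +1.
A is unchanged and Z rises by 1 — a neutron has become a proton (β⁻ decay).

beta-minus decay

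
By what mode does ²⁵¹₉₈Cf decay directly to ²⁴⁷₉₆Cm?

alpha decay

ΔA = 247 − 251 = -4; ΔZ = 96 − 98 = -2.
A drops by 4 and Z drops by 2 — the signature of alpha emission.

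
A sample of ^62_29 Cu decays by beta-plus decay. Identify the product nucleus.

Ni-62

Beta-plus decay: mass number changes by +0, atomic number by -1.
A: 62 = 62; Z: 29 − 1 = 28.
Z = 28 is nickel, so the daughter is ^62_28 Ni.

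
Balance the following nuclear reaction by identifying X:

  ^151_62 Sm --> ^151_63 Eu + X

beta-minus particle

Conserve mass number: 151 = 151 + A, so A = 0.
Conserve atomic number: 62 = 63 + Z, so Z = -1.
A = 0 and Z = -1 is ^0_-1 e — a beta-minus particle.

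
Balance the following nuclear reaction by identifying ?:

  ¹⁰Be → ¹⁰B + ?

beta-minus particle

Conserve mass number: 10 = 10 + A, so A = 0.
Conserve atomic number: 4 = 5 + Z, so Z = -1.
A = 0 and Z = -1 is e⁻ — a beta-minus particle.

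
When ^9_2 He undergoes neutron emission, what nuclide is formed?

Neutron emission: mass number changes by -1, atomic number by +0.
A: 9 − 1 = 8; Z: 2 = 2.
Z = 2 is helium, so the daughter is ^8_2 He.

He-8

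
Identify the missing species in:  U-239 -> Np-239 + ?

beta-minus particle

Conserve mass number: 239 = 239 + A, so A = 0.
Conserve atomic number: 92 = 93 + Z, so Z = -1.
A = 0 and Z = -1 is e⁻ — a beta-minus particle.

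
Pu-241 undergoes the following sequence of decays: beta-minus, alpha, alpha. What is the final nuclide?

Pa-233

Start: (A, Z) = (241, 94).
After β⁻: (241, 95).
After α: (237, 93).
After α: (233, 91).
Z = 91 is protactinium.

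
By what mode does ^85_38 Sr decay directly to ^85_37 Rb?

beta-plus decay or electron capture

ΔA = 85 − 85 = 0; ΔZ = 37 − 38 = -1.
A is unchanged and Z drops by 1 — a proton has become a neutron (β⁺ emission or electron capture).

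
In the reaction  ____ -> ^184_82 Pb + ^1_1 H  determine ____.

Conserve mass number: A = 184 + 1, so A = 185.
Conserve atomic number: Z = 82 + 1, so Z = 83.
Z = 83 is bismuth, so the species is ^185_83 Bi.

Bi-185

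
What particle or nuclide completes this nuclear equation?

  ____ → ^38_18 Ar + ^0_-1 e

Conserve mass number: A = 38 + 0, so A = 38.
Conserve atomic number: Z = 18 − 1, so Z = 17.
Z = 17 is chlorine, so the species is ^38_17 Cl.

Cl-38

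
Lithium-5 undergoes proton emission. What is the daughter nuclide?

Proton emission: mass number changes by -1, atomic number by -1.
A: 5 − 1 = 4; Z: 3 − 1 = 2.
Z = 2 is helium, so the daughter is helium-4.

He-4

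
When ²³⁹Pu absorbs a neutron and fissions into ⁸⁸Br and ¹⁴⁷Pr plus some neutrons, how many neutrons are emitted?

5

Conserve mass number: 240 = 88 + 147 + k, so k = 240 − 235 = 5.
Check atomic number: 94 = 35 + 59 + 0 = 94. ✓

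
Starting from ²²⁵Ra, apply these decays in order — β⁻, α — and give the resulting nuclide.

Fr-221

Start: (A, Z) = (225, 88).
After β⁻: (225, 89).
After α: (221, 87).
Z = 87 is francium.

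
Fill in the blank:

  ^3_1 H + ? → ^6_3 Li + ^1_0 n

Conserve mass number: 3 + A = 6 + 1, so A = 4.
Conserve atomic number: 1 + Z = 3 + 0, so Z = 2.
A = 4 and Z = 2 is ^4_2 He — an alpha particle.

alpha particle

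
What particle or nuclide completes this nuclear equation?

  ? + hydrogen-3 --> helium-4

Conserve mass number: A + 3 = 4, so A = 1.
Conserve atomic number: Z + 1 = 2, so Z = 1.
A = 1 and Z = 1 is hydrogen-1 — a proton.

proton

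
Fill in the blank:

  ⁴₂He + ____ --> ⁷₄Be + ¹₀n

alpha particle

Conserve mass number: 4 + A = 7 + 1, so A = 4.
Conserve atomic number: 2 + Z = 4 + 0, so Z = 2.
A = 4 and Z = 2 is ⁴₂He — an alpha particle.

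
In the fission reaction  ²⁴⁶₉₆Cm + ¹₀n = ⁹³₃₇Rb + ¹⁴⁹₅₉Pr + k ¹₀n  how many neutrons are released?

5

Conserve mass number: 247 = 93 + 149 + k, so k = 247 − 242 = 5.
Check atomic number: 96 = 37 + 59 + 0 = 96. ✓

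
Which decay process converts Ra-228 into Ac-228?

ΔA = 228 − 228 = 0; ΔZ = 89 − 88 = +1.
A is unchanged and Z rises by 1 — a neutron has become a proton (β⁻ decay).

beta-minus decay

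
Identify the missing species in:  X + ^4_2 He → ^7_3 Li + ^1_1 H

alpha particle

Conserve mass number: A + 4 = 7 + 1, so A = 4.
Conserve atomic number: Z + 2 = 3 + 1, so Z = 2.
A = 4 and Z = 2 is ^4_2 He — an alpha particle.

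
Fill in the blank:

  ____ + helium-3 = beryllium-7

alpha particle

Conserve mass number: A + 3 = 7, so A = 4.
Conserve atomic number: Z + 2 = 4, so Z = 2.
A = 4 and Z = 2 is helium-4 — an alpha particle.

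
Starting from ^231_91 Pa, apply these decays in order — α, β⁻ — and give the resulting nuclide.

Th-227

Start: (A, Z) = (231, 91).
After α: (227, 89).
After β⁻: (227, 90).
Z = 90 is thorium.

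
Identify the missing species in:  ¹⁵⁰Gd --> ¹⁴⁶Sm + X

alpha particle

Conserve mass number: 150 = 146 + A, so A = 4.
Conserve atomic number: 64 = 62 + Z, so Z = 2.
A = 4 and Z = 2 is ⁴He — an alpha particle.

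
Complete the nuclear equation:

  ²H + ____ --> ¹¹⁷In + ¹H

Conserve mass number: 2 + A = 117 + 1, so A = 116.
Conserve atomic number: 1 + Z = 49 + 1, so Z = 49.
Z = 49 is indium, so the species is ¹¹⁶In.

In-116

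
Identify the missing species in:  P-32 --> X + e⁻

S-32

Conserve mass number: 32 = A + 0, so A = 32.
Conserve atomic number: 15 = Z − 1, so Z = 16.
Z = 16 is sulfur, so the species is S-32.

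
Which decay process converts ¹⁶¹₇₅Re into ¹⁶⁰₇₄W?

proton emission

ΔA = 160 − 161 = -1; ΔZ = 74 − 75 = -1.
A drops by 1 and Z drops by 1 — a proton was emitted.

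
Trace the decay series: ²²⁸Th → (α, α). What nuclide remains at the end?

Rn-220

Start: (A, Z) = (228, 90).
After α: (224, 88).
After α: (220, 86).
Z = 86 is radon.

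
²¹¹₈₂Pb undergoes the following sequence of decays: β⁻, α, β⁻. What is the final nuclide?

Start: (A, Z) = (211, 82).
After β⁻: (211, 83).
After α: (207, 81).
After β⁻: (207, 82).
Z = 82 is lead.

Pb-207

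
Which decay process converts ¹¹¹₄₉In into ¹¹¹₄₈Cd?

ΔA = 111 − 111 = 0; ΔZ = 48 − 49 = -1.
A is unchanged and Z drops by 1 — a proton has become a neutron (β⁺ emission or electron capture).

beta-plus decay or electron capture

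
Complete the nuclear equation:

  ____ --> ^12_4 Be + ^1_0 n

Conserve mass number: A = 12 + 1, so A = 13.
Conserve atomic number: Z = 4 + 0, so Z = 4.
Z = 4 is beryllium, so the species is ^13_4 Be.

Be-13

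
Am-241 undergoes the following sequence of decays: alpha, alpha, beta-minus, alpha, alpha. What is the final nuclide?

Start: (A, Z) = (241, 95).
After α: (237, 93).
After α: (233, 91).
After β⁻: (233, 92).
After α: (229, 90).
After α: (225, 88).
Z = 88 is radium.

Ra-225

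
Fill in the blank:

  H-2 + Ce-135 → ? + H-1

Ce-136

Conserve mass number: 2 + 135 = A + 1, so A = 136.
Conserve atomic number: 1 + 58 = Z + 1, so Z = 58.
Z = 58 is cerium, so the species is Ce-136.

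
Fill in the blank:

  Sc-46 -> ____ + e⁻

Ti-46

Conserve mass number: 46 = A + 0, so A = 46.
Conserve atomic number: 21 = Z − 1, so Z = 22.
Z = 22 is titanium, so the species is Ti-46.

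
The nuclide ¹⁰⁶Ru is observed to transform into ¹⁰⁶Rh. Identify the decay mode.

ΔA = 106 − 106 = 0; ΔZ = 45 − 44 = +1.
A is unchanged and Z rises by 1 — a neutron has become a proton (β⁻ decay).

beta-minus decay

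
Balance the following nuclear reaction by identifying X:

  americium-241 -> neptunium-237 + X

Conserve mass number: 241 = 237 + A, so A = 4.
Conserve atomic number: 95 = 93 + Z, so Z = 2.
A = 4 and Z = 2 is helium-4 — an alpha particle.

alpha particle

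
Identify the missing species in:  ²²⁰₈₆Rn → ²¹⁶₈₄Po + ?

alpha particle

Conserve mass number: 220 = 216 + A, so A = 4.
Conserve atomic number: 86 = 84 + Z, so Z = 2.
A = 4 and Z = 2 is ⁴₂He — an alpha particle.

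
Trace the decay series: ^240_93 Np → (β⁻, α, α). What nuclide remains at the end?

Th-232

Start: (A, Z) = (240, 93).
After β⁻: (240, 94).
After α: (236, 92).
After α: (232, 90).
Z = 90 is thorium.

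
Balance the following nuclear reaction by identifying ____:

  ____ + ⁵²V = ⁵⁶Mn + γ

alpha particle

Conserve mass number: A + 52 = 56 + 0, so A = 4.
Conserve atomic number: Z + 23 = 25 + 0, so Z = 2.
A = 4 and Z = 2 is ⁴He — an alpha particle.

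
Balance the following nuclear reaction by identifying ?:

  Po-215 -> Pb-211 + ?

Conserve mass number: 215 = 211 + A, so A = 4.
Conserve atomic number: 84 = 82 + Z, so Z = 2.
A = 4 and Z = 2 is He-4 — an alpha particle.

alpha particle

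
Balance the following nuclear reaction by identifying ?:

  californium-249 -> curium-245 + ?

Conserve mass number: 249 = 245 + A, so A = 4.
Conserve atomic number: 98 = 96 + Z, so Z = 2.
A = 4 and Z = 2 is helium-4 — an alpha particle.

alpha particle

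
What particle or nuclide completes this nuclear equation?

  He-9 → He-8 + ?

Conserve mass number: 9 = 8 + A, so A = 1.
Conserve atomic number: 2 = 2 + Z, so Z = 0.
A = 1 and Z = 0 is n — a neutron.

neutron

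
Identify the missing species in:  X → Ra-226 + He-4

Th-230

Conserve mass number: A = 226 + 4, so A = 230.
Conserve atomic number: Z = 88 + 2, so Z = 90.
Z = 90 is thorium, so the species is Th-230.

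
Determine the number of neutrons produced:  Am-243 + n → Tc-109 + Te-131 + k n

Conserve mass number: 244 = 109 + 131 + k, so k = 244 − 240 = 4.
Check atomic number: 95 = 43 + 52 + 0 = 95. ✓

4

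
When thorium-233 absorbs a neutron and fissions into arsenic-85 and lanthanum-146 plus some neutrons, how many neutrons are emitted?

3

Conserve mass number: 234 = 85 + 146 + k, so k = 234 − 231 = 3.
Check atomic number: 90 = 33 + 57 + 0 = 90. ✓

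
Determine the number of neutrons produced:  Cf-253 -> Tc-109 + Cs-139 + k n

Conserve mass number: 253 = 109 + 139 + k, so k = 253 − 248 = 5.
Check atomic number: 98 = 43 + 55 + 0 = 98. ✓

5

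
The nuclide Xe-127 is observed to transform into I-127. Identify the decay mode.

beta-plus decay or electron capture

ΔA = 127 − 127 = 0; ΔZ = 53 − 54 = -1.
A is unchanged and Z drops by 1 — a proton has become a neutron (β⁺ emission or electron capture).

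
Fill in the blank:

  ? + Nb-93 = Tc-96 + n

Conserve mass number: A + 93 = 96 + 1, so A = 4.
Conserve atomic number: Z + 41 = 43 + 0, so Z = 2.
A = 4 and Z = 2 is He-4 — an alpha particle.

alpha particle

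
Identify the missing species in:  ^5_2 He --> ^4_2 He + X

neutron

Conserve mass number: 5 = 4 + A, so A = 1.
Conserve atomic number: 2 = 2 + Z, so Z = 0.
A = 1 and Z = 0 is ^1_0 n — a neutron.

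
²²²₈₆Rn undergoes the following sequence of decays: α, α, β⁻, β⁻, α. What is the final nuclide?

Pb-210

Start: (A, Z) = (222, 86).
After α: (218, 84).
After α: (214, 82).
After β⁻: (214, 83).
After β⁻: (214, 84).
After α: (210, 82).
Z = 82 is lead.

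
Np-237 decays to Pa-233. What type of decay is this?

ΔA = 233 − 237 = -4; ΔZ = 91 − 93 = -2.
A drops by 4 and Z drops by 2 — the signature of alpha emission.

alpha decay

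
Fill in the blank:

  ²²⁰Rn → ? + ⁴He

Po-216

Conserve mass number: 220 = A + 4, so A = 216.
Conserve atomic number: 86 = Z + 2, so Z = 84.
Z = 84 is polonium, so the species is ²¹⁶Po.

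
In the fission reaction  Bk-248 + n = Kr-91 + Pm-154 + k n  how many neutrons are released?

Conserve mass number: 249 = 91 + 154 + k, so k = 249 − 245 = 4.
Check atomic number: 97 = 36 + 61 + 0 = 97. ✓

4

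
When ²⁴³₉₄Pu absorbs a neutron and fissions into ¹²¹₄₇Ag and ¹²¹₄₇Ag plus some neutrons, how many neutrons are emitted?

2

Conserve mass number: 244 = 121 + 121 + k, so k = 244 − 242 = 2.
Check atomic number: 94 = 47 + 47 + 0 = 94. ✓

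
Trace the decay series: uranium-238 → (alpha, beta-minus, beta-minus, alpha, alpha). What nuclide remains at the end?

Ra-226

Start: (A, Z) = (238, 92).
After α: (234, 90).
After β⁻: (234, 91).
After β⁻: (234, 92).
After α: (230, 90).
After α: (226, 88).
Z = 88 is radium.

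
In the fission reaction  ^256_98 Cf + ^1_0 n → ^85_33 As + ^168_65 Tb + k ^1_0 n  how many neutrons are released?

4

Conserve mass number: 257 = 85 + 168 + k, so k = 257 − 253 = 4.
Check atomic number: 98 = 33 + 65 + 0 = 98. ✓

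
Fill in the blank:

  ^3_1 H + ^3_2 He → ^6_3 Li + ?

gamma ray

Conserve mass number: 3 + 3 = 6 + A, so A = 0.
Conserve atomic number: 1 + 2 = 3 + Z, so Z = 0.
A = 0 and Z = 0 is ^0_0 γ — a gamma ray.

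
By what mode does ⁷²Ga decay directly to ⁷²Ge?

ΔA = 72 − 72 = 0; ΔZ = 32 − 31 = +1.
A is unchanged and Z rises by 1 — a neutron has become a proton (β⁻ decay).

beta-minus decay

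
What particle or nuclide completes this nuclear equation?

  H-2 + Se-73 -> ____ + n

Conserve mass number: 2 + 73 = A + 1, so A = 74.
Conserve atomic number: 1 + 34 = Z + 0, so Z = 35.
Z = 35 is bromine, so the species is Br-74.

Br-74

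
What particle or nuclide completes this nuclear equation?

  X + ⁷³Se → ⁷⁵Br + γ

deuteron

Conserve mass number: A + 73 = 75 + 0, so A = 2.
Conserve atomic number: Z + 34 = 35 + 0, so Z = 1.
A = 2 and Z = 1 is ²H — a deuteron.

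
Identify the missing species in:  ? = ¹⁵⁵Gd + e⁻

Eu-155

Conserve mass number: A = 155 + 0, so A = 155.
Conserve atomic number: Z = 64 − 1, so Z = 63.
Z = 63 is europium, so the species is ¹⁵⁵Eu.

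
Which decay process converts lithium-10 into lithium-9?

ΔA = 9 − 10 = -1; ΔZ = 3 − 3 = +0.
A drops by 1 with Z unchanged — a neutron was emitted.

neutron emission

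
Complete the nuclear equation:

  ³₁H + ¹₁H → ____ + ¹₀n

Conserve mass number: 3 + 1 = A + 1, so A = 3.
Conserve atomic number: 1 + 1 = Z + 0, so Z = 2.
Z = 2 is helium, so the species is ³₂He.

He-3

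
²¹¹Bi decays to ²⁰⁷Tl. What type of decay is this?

alpha decay

ΔA = 207 − 211 = -4; ΔZ = 81 − 83 = -2.
A drops by 4 and Z drops by 2 — the signature of alpha emission.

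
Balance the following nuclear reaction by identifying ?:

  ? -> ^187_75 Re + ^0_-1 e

W-187

Conserve mass number: A = 187 + 0, so A = 187.
Conserve atomic number: Z = 75 − 1, so Z = 74.
Z = 74 is tungsten, so the species is ^187_74 W.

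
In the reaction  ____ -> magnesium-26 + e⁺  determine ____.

Al-26

Conserve mass number: A = 26 + 0, so A = 26.
Conserve atomic number: Z = 12 + 1, so Z = 13.
Z = 13 is aluminium, so the species is aluminium-26.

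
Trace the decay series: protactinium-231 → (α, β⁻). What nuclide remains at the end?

Th-227

Start: (A, Z) = (231, 91).
After α: (227, 89).
After β⁻: (227, 90).
Z = 90 is thorium.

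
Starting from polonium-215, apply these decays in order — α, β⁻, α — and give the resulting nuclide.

Start: (A, Z) = (215, 84).
After α: (211, 82).
After β⁻: (211, 83).
After α: (207, 81).
Z = 81 is thallium.

Tl-207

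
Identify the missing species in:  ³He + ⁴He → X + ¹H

Conserve mass number: 3 + 4 = A + 1, so A = 6.
Conserve atomic number: 2 + 2 = Z + 1, so Z = 3.
Z = 3 is lithium, so the species is ⁶Li.

Li-6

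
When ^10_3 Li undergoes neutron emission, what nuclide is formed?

Li-9

Neutron emission: mass number changes by -1, atomic number by +0.
A: 10 − 1 = 9; Z: 3 = 3.
Z = 3 is lithium, so the daughter is ^9_3 Li.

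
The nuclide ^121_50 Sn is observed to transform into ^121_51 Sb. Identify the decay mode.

beta-minus decay

ΔA = 121 − 121 = 0; ΔZ = 51 − 50 = +1.
A is unchanged and Z rises by 1 — a neutron has become a proton (β⁻ decay).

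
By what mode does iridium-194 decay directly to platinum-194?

beta-minus decay

ΔA = 194 − 194 = 0; ΔZ = 78 − 77 = +1.
A is unchanged and Z rises by 1 — a neutron has become a proton (β⁻ decay).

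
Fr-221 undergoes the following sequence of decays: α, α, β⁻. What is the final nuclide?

Po-213

Start: (A, Z) = (221, 87).
After α: (217, 85).
After α: (213, 83).
After β⁻: (213, 84).
Z = 84 is polonium.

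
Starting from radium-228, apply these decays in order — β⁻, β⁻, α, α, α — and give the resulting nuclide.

Po-216

Start: (A, Z) = (228, 88).
After β⁻: (228, 89).
After β⁻: (228, 90).
After α: (224, 88).
After α: (220, 86).
After α: (216, 84).
Z = 84 is polonium.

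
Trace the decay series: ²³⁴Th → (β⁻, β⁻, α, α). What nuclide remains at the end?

Ra-226

Start: (A, Z) = (234, 90).
After β⁻: (234, 91).
After β⁻: (234, 92).
After α: (230, 90).
After α: (226, 88).
Z = 88 is radium.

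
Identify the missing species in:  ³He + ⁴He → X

Conserve mass number: 3 + 4 = A, so A = 7.
Conserve atomic number: 2 + 2 = Z, so Z = 4.
Z = 4 is beryllium, so the species is ⁷Be.

Be-7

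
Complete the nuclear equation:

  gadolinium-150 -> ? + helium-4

Sm-146

Conserve mass number: 150 = A + 4, so A = 146.
Conserve atomic number: 64 = Z + 2, so Z = 62.
Z = 62 is samarium, so the species is samarium-146.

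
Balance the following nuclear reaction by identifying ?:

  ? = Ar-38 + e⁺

K-38

Conserve mass number: A = 38 + 0, so A = 38.
Conserve atomic number: Z = 18 + 1, so Z = 19.
Z = 19 is potassium, so the species is K-38.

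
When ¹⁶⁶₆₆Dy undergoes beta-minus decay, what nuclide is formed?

Beta-minus decay: mass number changes by +0, atomic number by +1.
A: 166 = 166; Z: 66 + 1 = 67.
Z = 67 is holmium, so the daughter is ¹⁶⁶₆₇Ho.

Ho-166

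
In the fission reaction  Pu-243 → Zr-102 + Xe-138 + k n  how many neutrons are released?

3

Conserve mass number: 243 = 102 + 138 + k, so k = 243 − 240 = 3.
Check atomic number: 94 = 40 + 54 + 0 = 94. ✓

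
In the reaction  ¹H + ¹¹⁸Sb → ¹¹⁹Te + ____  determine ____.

Conserve mass number: 1 + 118 = 119 + A, so A = 0.
Conserve atomic number: 1 + 51 = 52 + Z, so Z = 0.
A = 0 and Z = 0 is γ — a gamma ray.

gamma ray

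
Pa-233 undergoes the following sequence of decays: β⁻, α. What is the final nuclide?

Start: (A, Z) = (233, 91).
After β⁻: (233, 92).
After α: (229, 90).
Z = 90 is thorium.

Th-229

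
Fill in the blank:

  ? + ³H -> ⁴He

Conserve mass number: A + 3 = 4, so A = 1.
Conserve atomic number: Z + 1 = 2, so Z = 1.
A = 1 and Z = 1 is ¹H — a proton.

proton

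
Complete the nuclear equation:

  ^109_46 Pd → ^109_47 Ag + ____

beta-minus particle

Conserve mass number: 109 = 109 + A, so A = 0.
Conserve atomic number: 46 = 47 + Z, so Z = -1.
A = 0 and Z = -1 is ^0_-1 e — a beta-minus particle.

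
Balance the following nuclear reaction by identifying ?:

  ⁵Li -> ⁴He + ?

proton

Conserve mass number: 5 = 4 + A, so A = 1.
Conserve atomic number: 3 = 2 + Z, so Z = 1.
A = 1 and Z = 1 is ¹H — a proton.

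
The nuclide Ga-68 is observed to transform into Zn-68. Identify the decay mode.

beta-plus decay or electron capture

ΔA = 68 − 68 = 0; ΔZ = 30 − 31 = -1.
A is unchanged and Z drops by 1 — a proton has become a neutron (β⁺ emission or electron capture).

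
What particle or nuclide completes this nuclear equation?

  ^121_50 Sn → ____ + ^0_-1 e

Conserve mass number: 121 = A + 0, so A = 121.
Conserve atomic number: 50 = Z − 1, so Z = 51.
Z = 51 is antimony, so the species is ^121_51 Sb.

Sb-121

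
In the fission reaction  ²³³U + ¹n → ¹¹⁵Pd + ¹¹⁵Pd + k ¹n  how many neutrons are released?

4

Conserve mass number: 234 = 115 + 115 + k, so k = 234 − 230 = 4.
Check atomic number: 92 = 46 + 46 + 0 = 92. ✓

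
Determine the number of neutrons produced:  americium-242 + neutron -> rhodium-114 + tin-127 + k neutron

2

Conserve mass number: 243 = 114 + 127 + k, so k = 243 − 241 = 2.
Check atomic number: 95 = 45 + 50 + 0 = 95. ✓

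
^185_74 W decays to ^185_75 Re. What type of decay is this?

ΔA = 185 − 185 = 0; ΔZ = 75 − 74 = +1.
A is unchanged and Z rises by 1 — a neutron has become a proton (β⁻ decay).

beta-minus decay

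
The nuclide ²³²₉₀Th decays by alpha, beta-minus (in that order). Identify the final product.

Ac-228

Start: (A, Z) = (232, 90).
After α: (228, 88).
After β⁻: (228, 89).
Z = 89 is actinium.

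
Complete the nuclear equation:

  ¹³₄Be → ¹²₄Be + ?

Conserve mass number: 13 = 12 + A, so A = 1.
Conserve atomic number: 4 = 4 + Z, so Z = 0.
A = 1 and Z = 0 is ¹₀n — a neutron.

neutron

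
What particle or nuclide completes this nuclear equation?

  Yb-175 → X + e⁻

Conserve mass number: 175 = A + 0, so A = 175.
Conserve atomic number: 70 = Z − 1, so Z = 71.
Z = 71 is lutetium, so the species is Lu-175.

Lu-175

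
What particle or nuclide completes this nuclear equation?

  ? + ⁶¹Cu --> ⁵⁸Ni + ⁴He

proton

Conserve mass number: A + 61 = 58 + 4, so A = 1.
Conserve atomic number: Z + 29 = 28 + 2, so Z = 1.
A = 1 and Z = 1 is ¹H — a proton.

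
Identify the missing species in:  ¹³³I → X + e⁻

Conserve mass number: 133 = A + 0, so A = 133.
Conserve atomic number: 53 = Z − 1, so Z = 54.
Z = 54 is xenon, so the species is ¹³³Xe.

Xe-133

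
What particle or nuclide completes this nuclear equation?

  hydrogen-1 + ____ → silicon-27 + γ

Conserve mass number: 1 + A = 27 + 0, so A = 26.
Conserve atomic number: 1 + Z = 14 + 0, so Z = 13.
Z = 13 is aluminium, so the species is aluminium-26.

Al-26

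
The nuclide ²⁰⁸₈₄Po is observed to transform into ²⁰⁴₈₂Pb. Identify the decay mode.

alpha decay

ΔA = 204 − 208 = -4; ΔZ = 82 − 84 = -2.
A drops by 4 and Z drops by 2 — the signature of alpha emission.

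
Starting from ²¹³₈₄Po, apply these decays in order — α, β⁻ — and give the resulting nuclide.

Start: (A, Z) = (213, 84).
After α: (209, 82).
After β⁻: (209, 83).
Z = 83 is bismuth.

Bi-209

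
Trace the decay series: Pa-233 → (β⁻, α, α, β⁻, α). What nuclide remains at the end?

Fr-221

Start: (A, Z) = (233, 91).
After β⁻: (233, 92).
After α: (229, 90).
After α: (225, 88).
After β⁻: (225, 89).
After α: (221, 87).
Z = 87 is francium.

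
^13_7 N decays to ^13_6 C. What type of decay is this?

beta-plus decay or electron capture

ΔA = 13 − 13 = 0; ΔZ = 6 − 7 = -1.
A is unchanged and Z drops by 1 — a proton has become a neutron (β⁺ emission or electron capture).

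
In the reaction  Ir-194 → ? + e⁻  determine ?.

Conserve mass number: 194 = A + 0, so A = 194.
Conserve atomic number: 77 = Z − 1, so Z = 78.
Z = 78 is platinum, so the species is Pt-194.

Pt-194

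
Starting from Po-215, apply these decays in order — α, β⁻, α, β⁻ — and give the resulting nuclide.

Pb-207

Start: (A, Z) = (215, 84).
After α: (211, 82).
After β⁻: (211, 83).
After α: (207, 81).
After β⁻: (207, 82).
Z = 82 is lead.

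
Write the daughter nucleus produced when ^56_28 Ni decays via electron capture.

Electron capture: mass number changes by +0, atomic number by -1.
A: 56 = 56; Z: 28 − 1 = 27.
Z = 27 is cobalt, so the daughter is ^56_27 Co.

Co-56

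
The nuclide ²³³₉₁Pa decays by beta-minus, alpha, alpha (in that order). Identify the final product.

Ra-225

Start: (A, Z) = (233, 91).
After β⁻: (233, 92).
After α: (229, 90).
After α: (225, 88).
Z = 88 is radium.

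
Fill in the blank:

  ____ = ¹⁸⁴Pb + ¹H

Bi-185

Conserve mass number: A = 184 + 1, so A = 185.
Conserve atomic number: Z = 82 + 1, so Z = 83.
Z = 83 is bismuth, so the species is ¹⁸⁵Bi.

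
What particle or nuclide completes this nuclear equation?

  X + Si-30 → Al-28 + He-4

Conserve mass number: A + 30 = 28 + 4, so A = 2.
Conserve atomic number: Z + 14 = 13 + 2, so Z = 1.
A = 2 and Z = 1 is H-2 — a deuteron.

deuteron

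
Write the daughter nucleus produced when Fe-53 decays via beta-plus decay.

Beta-plus decay: mass number changes by +0, atomic number by -1.
A: 53 = 53; Z: 26 − 1 = 25.
Z = 25 is manganese, so the daughter is Mn-53.

Mn-53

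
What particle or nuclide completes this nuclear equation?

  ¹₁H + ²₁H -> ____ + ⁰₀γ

He-3

Conserve mass number: 1 + 2 = A + 0, so A = 3.
Conserve atomic number: 1 + 1 = Z + 0, so Z = 2.
Z = 2 is helium, so the species is ³₂He.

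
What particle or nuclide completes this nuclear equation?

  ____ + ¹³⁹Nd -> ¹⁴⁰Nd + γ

neutron

Conserve mass number: A + 139 = 140 + 0, so A = 1.
Conserve atomic number: Z + 60 = 60 + 0, so Z = 0.
A = 1 and Z = 0 is ¹n — a neutron.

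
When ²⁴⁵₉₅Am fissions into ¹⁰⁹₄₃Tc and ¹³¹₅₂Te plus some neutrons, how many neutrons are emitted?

Conserve mass number: 245 = 109 + 131 + k, so k = 245 − 240 = 5.
Check atomic number: 95 = 43 + 52 + 0 = 95. ✓

5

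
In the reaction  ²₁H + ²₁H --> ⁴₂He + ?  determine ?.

gamma ray

Conserve mass number: 2 + 2 = 4 + A, so A = 0.
Conserve atomic number: 1 + 1 = 2 + Z, so Z = 0.
A = 0 and Z = 0 is ⁰₀γ — a gamma ray.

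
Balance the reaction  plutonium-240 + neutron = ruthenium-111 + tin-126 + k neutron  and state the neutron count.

Conserve mass number: 241 = 111 + 126 + k, so k = 241 − 237 = 4.
Check atomic number: 94 = 44 + 50 + 0 = 94. ✓

4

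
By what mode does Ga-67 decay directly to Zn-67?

beta-plus decay or electron capture

ΔA = 67 − 67 = 0; ΔZ = 30 − 31 = -1.
A is unchanged and Z drops by 1 — a proton has become a neutron (β⁺ emission or electron capture).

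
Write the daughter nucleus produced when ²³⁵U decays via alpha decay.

Alpha decay: mass number changes by -4, atomic number by -2.
A: 235 − 4 = 231; Z: 92 − 2 = 90.
Z = 90 is thorium, so the daughter is ²³¹Th.

Th-231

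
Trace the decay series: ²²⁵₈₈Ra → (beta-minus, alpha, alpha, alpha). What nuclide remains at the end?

Start: (A, Z) = (225, 88).
After β⁻: (225, 89).
After α: (221, 87).
After α: (217, 85).
After α: (213, 83).
Z = 83 is bismuth.

Bi-213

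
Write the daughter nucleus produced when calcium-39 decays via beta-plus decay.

K-39

Beta-plus decay: mass number changes by +0, atomic number by -1.
A: 39 = 39; Z: 20 − 1 = 19.
Z = 19 is potassium, so the daughter is potassium-39.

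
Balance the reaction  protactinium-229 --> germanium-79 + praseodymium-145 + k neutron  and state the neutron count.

5

Conserve mass number: 229 = 79 + 145 + k, so k = 229 − 224 = 5.
Check atomic number: 91 = 32 + 59 + 0 = 91. ✓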